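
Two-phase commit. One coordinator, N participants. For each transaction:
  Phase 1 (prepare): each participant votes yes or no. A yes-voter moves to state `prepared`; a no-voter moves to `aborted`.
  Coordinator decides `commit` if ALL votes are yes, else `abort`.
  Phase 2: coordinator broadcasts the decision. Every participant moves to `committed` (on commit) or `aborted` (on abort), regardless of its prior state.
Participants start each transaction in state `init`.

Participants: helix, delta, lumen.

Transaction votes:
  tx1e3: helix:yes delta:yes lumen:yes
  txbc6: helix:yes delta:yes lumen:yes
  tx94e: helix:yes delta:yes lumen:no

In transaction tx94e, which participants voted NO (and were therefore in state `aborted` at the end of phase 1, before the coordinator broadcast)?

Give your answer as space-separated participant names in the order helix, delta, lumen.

Txn tx94e phase 1: helix yes -> prepared; delta yes -> prepared; lumen no -> aborted

Answer: lumen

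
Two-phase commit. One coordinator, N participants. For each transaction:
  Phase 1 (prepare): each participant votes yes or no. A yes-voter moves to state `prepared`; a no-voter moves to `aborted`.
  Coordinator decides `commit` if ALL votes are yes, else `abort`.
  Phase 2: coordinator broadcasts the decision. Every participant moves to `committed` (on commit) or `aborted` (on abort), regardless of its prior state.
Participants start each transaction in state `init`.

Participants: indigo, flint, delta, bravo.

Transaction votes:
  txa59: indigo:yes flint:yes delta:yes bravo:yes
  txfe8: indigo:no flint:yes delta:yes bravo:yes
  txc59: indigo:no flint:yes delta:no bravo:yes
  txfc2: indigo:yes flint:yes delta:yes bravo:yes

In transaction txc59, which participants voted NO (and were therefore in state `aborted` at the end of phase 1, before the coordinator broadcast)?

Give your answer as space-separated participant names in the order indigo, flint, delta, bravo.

Answer: indigo delta

Derivation:
Txn txc59 phase 1: indigo no -> aborted; flint yes -> prepared; delta no -> aborted; bravo yes -> prepared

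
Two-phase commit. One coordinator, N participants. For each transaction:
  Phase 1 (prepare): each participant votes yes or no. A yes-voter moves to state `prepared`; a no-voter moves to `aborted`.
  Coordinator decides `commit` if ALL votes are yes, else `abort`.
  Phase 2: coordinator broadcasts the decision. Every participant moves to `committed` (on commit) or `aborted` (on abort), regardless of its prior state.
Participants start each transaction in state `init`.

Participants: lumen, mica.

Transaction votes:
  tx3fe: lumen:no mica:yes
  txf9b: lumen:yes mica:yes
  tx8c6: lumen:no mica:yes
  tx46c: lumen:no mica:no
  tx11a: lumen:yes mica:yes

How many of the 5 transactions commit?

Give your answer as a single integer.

tx3fe: no from lumen -> abort (commits=0)
txf9b: all yes -> commit (commits=1)
tx8c6: no from lumen -> abort (commits=1)
tx46c: no from lumen, mica -> abort (commits=1)
tx11a: all yes -> commit (commits=2)

Answer: 2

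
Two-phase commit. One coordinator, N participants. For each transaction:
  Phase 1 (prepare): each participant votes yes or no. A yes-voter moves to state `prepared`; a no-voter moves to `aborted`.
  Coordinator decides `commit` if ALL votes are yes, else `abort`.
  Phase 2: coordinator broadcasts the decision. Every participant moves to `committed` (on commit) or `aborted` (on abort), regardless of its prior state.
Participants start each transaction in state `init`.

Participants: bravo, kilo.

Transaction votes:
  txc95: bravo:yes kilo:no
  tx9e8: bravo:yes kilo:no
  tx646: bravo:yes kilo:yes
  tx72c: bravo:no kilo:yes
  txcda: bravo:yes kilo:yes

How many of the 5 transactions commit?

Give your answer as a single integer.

txc95: no from kilo -> abort (commits=0)
tx9e8: no from kilo -> abort (commits=0)
tx646: all yes -> commit (commits=1)
tx72c: no from bravo -> abort (commits=1)
txcda: all yes -> commit (commits=2)

Answer: 2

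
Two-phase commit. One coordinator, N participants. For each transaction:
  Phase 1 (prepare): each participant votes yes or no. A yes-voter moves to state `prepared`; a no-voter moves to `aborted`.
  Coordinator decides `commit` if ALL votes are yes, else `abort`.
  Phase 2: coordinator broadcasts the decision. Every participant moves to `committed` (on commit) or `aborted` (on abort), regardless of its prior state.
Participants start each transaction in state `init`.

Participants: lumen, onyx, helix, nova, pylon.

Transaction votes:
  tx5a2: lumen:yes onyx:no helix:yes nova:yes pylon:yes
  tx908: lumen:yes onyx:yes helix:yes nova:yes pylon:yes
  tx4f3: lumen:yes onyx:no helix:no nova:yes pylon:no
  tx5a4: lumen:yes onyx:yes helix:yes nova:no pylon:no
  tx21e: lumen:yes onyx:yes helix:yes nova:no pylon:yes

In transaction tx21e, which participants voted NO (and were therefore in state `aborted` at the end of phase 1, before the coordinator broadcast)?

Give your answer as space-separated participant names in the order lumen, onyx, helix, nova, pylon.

Txn tx21e phase 1: lumen yes -> prepared; onyx yes -> prepared; helix yes -> prepared; nova no -> aborted; pylon yes -> prepared

Answer: nova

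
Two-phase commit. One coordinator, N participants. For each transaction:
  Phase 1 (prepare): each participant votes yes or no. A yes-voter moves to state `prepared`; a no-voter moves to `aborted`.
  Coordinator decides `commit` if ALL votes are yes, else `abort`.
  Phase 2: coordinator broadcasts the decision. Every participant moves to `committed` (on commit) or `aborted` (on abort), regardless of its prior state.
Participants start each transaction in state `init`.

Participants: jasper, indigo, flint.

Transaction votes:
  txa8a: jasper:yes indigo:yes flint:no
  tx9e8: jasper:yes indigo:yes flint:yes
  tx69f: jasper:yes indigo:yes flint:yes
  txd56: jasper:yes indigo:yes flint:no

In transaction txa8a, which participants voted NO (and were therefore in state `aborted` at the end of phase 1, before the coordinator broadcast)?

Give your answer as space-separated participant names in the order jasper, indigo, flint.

Txn txa8a phase 1: jasper yes -> prepared; indigo yes -> prepared; flint no -> aborted

Answer: flint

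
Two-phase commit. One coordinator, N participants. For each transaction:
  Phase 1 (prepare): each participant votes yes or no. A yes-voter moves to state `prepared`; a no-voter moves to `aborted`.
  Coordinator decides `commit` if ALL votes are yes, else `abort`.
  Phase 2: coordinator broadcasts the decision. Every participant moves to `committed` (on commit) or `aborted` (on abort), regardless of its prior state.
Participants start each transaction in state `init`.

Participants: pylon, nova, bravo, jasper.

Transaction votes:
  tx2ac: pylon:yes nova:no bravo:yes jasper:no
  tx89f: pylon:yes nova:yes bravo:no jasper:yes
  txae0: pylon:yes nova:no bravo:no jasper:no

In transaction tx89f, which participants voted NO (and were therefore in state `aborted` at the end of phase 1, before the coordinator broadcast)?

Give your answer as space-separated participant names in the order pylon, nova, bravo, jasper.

Answer: bravo

Derivation:
Txn tx89f phase 1: pylon yes -> prepared; nova yes -> prepared; bravo no -> aborted; jasper yes -> prepared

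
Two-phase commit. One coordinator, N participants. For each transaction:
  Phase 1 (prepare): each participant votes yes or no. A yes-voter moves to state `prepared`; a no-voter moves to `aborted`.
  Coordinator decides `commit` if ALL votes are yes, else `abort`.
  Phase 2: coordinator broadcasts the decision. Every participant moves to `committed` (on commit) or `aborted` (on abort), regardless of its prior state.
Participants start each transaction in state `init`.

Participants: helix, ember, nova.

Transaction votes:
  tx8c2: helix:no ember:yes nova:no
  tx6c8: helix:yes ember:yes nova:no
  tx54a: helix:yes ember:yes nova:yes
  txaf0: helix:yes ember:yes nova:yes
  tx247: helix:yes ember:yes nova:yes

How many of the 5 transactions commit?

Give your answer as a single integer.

Answer: 3

Derivation:
tx8c2: no from helix, nova -> abort (commits=0)
tx6c8: no from nova -> abort (commits=0)
tx54a: all yes -> commit (commits=1)
txaf0: all yes -> commit (commits=2)
tx247: all yes -> commit (commits=3)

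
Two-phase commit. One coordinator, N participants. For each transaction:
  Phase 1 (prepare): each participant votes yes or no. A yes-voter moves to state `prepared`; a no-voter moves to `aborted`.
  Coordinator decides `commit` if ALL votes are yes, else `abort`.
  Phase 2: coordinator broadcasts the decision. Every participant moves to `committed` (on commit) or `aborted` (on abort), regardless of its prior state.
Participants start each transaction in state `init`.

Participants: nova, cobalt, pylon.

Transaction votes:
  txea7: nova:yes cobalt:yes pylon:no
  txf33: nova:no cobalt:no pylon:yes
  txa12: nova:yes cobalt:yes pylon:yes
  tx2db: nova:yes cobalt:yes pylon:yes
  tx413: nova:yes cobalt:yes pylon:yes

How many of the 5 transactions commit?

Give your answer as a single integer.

txea7: no from pylon -> abort (commits=0)
txf33: no from nova, cobalt -> abort (commits=0)
txa12: all yes -> commit (commits=1)
tx2db: all yes -> commit (commits=2)
tx413: all yes -> commit (commits=3)

Answer: 3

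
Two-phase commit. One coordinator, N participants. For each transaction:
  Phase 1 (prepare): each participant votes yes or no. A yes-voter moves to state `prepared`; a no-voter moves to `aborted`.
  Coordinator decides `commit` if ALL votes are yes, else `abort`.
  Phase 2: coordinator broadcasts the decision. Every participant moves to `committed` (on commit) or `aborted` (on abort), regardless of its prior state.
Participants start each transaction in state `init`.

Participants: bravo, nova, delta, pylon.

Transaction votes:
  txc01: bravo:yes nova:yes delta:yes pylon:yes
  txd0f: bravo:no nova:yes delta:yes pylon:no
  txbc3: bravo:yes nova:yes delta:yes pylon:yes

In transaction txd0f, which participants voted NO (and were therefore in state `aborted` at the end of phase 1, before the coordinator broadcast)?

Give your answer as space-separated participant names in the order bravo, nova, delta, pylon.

Txn txd0f phase 1: bravo no -> aborted; nova yes -> prepared; delta yes -> prepared; pylon no -> aborted

Answer: bravo pylon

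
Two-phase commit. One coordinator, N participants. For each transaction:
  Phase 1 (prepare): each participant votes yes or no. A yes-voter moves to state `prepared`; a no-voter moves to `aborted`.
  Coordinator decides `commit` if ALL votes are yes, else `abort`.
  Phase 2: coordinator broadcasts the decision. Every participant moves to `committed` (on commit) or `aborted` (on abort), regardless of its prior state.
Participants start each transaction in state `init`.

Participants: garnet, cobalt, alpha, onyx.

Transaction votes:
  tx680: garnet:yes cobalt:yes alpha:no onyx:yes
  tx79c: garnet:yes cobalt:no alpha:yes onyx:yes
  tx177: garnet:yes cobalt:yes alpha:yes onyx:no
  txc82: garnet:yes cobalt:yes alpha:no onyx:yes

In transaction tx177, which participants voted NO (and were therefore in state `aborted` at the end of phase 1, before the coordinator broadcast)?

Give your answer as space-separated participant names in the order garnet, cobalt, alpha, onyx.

Answer: onyx

Derivation:
Txn tx177 phase 1: garnet yes -> prepared; cobalt yes -> prepared; alpha yes -> prepared; onyx no -> aborted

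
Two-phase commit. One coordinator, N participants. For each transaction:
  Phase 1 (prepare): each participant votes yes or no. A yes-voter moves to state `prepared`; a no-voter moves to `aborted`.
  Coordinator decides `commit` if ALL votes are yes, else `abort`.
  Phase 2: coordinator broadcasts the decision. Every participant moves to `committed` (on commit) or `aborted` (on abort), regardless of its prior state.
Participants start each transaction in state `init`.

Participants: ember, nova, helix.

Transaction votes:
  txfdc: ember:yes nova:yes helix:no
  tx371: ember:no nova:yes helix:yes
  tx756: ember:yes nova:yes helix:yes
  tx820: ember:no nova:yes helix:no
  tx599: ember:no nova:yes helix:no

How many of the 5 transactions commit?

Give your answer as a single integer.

Answer: 1

Derivation:
txfdc: no from helix -> abort (commits=0)
tx371: no from ember -> abort (commits=0)
tx756: all yes -> commit (commits=1)
tx820: no from ember, helix -> abort (commits=1)
tx599: no from ember, helix -> abort (commits=1)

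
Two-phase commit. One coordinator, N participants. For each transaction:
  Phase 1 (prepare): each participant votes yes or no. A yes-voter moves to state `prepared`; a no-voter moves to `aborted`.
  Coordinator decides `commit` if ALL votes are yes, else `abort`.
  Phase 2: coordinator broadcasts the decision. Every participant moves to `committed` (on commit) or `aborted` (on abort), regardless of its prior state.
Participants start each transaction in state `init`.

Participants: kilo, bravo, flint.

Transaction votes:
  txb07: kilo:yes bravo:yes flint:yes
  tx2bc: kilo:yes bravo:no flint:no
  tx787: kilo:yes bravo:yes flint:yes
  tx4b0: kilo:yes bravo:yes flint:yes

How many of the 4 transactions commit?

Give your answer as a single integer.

txb07: all yes -> commit (commits=1)
tx2bc: no from bravo, flint -> abort (commits=1)
tx787: all yes -> commit (commits=2)
tx4b0: all yes -> commit (commits=3)

Answer: 3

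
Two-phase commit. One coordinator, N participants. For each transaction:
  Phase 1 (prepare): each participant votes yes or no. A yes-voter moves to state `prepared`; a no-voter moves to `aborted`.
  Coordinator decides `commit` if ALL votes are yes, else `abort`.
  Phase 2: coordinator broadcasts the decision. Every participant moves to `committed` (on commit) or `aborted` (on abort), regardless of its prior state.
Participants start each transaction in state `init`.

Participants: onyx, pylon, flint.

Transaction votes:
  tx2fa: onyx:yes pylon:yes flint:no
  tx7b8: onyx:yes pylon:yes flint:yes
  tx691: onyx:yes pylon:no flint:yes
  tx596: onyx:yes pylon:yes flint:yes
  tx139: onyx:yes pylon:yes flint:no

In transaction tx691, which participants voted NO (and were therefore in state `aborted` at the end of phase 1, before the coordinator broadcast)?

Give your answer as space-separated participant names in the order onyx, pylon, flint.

Answer: pylon

Derivation:
Txn tx691 phase 1: onyx yes -> prepared; pylon no -> aborted; flint yes -> prepared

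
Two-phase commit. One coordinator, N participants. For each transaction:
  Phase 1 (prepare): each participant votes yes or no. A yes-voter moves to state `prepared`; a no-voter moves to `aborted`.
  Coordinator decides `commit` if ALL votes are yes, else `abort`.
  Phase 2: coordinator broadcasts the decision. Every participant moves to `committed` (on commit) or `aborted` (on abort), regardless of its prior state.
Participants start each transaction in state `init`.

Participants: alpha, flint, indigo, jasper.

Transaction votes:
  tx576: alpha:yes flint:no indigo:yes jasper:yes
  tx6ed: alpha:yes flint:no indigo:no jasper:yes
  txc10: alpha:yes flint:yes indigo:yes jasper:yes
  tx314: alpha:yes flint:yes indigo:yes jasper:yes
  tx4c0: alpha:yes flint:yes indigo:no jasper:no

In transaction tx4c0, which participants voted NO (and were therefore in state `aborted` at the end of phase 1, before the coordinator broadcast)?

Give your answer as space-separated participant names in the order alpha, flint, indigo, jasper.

Answer: indigo jasper

Derivation:
Txn tx4c0 phase 1: alpha yes -> prepared; flint yes -> prepared; indigo no -> aborted; jasper no -> aborted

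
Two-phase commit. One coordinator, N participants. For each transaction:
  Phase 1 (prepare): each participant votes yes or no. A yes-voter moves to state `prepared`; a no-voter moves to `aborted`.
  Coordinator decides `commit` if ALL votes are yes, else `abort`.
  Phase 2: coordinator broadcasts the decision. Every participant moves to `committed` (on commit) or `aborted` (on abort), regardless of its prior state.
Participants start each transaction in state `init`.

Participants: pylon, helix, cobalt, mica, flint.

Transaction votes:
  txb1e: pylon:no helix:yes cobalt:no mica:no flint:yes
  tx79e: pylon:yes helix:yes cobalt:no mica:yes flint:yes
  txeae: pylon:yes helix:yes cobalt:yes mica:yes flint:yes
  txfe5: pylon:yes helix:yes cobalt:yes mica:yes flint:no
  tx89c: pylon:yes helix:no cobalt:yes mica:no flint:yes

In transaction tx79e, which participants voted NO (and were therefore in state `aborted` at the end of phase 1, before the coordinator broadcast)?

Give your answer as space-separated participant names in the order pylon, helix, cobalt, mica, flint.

Answer: cobalt

Derivation:
Txn tx79e phase 1: pylon yes -> prepared; helix yes -> prepared; cobalt no -> aborted; mica yes -> prepared; flint yes -> prepared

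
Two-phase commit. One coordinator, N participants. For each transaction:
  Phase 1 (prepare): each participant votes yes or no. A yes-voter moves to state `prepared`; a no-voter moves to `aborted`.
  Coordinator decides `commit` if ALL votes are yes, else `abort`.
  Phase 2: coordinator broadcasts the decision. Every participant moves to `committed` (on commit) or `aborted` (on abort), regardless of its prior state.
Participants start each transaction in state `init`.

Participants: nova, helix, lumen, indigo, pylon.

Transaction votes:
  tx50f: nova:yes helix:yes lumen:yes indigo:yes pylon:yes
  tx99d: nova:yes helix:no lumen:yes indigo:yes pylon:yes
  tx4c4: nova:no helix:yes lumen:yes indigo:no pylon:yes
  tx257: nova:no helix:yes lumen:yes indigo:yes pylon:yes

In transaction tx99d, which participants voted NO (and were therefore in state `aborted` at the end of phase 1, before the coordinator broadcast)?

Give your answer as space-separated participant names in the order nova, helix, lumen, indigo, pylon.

Answer: helix

Derivation:
Txn tx99d phase 1: nova yes -> prepared; helix no -> aborted; lumen yes -> prepared; indigo yes -> prepared; pylon yes -> prepared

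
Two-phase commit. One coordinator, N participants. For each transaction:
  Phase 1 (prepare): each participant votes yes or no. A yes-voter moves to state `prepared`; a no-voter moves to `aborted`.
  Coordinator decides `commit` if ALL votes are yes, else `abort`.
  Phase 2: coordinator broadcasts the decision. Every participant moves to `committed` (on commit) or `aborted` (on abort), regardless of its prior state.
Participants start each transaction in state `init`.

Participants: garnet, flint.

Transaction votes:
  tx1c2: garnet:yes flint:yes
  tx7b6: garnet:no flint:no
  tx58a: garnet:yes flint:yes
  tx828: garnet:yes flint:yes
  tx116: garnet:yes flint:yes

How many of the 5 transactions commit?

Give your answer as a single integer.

tx1c2: all yes -> commit (commits=1)
tx7b6: no from garnet, flint -> abort (commits=1)
tx58a: all yes -> commit (commits=2)
tx828: all yes -> commit (commits=3)
tx116: all yes -> commit (commits=4)

Answer: 4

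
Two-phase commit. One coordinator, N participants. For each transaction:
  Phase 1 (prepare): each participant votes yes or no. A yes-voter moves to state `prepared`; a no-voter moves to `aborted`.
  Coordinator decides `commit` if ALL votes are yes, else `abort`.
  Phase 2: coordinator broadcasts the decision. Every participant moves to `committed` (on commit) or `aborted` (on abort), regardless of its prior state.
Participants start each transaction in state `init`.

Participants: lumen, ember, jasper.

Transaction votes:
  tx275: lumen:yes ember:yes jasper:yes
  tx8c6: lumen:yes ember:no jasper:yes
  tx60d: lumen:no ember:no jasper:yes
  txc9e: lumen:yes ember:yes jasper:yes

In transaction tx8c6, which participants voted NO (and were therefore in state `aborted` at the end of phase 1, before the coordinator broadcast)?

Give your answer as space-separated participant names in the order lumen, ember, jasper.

Txn tx8c6 phase 1: lumen yes -> prepared; ember no -> aborted; jasper yes -> prepared

Answer: ember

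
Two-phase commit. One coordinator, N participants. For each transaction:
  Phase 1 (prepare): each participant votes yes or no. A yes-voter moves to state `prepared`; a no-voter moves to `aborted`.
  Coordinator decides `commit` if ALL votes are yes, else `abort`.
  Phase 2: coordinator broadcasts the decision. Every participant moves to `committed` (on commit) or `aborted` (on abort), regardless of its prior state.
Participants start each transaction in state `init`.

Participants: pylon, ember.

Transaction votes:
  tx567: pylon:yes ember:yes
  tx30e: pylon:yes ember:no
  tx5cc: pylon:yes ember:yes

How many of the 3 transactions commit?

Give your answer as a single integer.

tx567: all yes -> commit (commits=1)
tx30e: no from ember -> abort (commits=1)
tx5cc: all yes -> commit (commits=2)

Answer: 2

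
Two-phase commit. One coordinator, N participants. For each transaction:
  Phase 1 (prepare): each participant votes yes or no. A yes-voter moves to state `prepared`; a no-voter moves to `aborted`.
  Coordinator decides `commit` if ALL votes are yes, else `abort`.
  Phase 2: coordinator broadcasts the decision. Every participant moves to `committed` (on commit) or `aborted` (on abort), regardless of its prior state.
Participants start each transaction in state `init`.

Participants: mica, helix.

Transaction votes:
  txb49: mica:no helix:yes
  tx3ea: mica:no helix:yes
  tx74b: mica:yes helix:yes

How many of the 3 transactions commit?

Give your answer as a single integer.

Answer: 1

Derivation:
txb49: no from mica -> abort (commits=0)
tx3ea: no from mica -> abort (commits=0)
tx74b: all yes -> commit (commits=1)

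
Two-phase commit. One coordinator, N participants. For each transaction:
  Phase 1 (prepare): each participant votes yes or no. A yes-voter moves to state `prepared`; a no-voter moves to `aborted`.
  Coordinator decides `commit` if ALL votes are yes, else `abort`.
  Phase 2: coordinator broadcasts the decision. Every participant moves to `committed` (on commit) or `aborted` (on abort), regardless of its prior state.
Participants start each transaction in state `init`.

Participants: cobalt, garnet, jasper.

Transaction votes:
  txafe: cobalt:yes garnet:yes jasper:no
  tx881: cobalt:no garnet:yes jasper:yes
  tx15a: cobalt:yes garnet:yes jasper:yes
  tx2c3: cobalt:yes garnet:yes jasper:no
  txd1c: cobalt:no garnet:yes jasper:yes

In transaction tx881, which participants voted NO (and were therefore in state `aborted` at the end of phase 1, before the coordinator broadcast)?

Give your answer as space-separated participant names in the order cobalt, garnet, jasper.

Answer: cobalt

Derivation:
Txn tx881 phase 1: cobalt no -> aborted; garnet yes -> prepared; jasper yes -> prepared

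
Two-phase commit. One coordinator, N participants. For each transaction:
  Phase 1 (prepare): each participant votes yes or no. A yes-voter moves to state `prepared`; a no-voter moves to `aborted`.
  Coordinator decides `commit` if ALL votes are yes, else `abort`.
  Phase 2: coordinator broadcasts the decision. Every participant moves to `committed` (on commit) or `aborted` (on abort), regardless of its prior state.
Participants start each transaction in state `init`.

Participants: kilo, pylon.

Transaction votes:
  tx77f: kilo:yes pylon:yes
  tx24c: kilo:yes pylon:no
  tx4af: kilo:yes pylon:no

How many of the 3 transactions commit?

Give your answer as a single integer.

Answer: 1

Derivation:
tx77f: all yes -> commit (commits=1)
tx24c: no from pylon -> abort (commits=1)
tx4af: no from pylon -> abort (commits=1)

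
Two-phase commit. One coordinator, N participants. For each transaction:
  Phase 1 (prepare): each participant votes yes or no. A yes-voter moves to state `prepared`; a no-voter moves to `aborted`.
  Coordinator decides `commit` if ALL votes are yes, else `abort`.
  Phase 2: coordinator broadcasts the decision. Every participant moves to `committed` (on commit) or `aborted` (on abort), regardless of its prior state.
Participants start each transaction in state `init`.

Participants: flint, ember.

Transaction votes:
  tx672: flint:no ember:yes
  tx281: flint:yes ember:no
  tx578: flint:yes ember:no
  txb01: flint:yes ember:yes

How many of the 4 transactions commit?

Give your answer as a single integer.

tx672: no from flint -> abort (commits=0)
tx281: no from ember -> abort (commits=0)
tx578: no from ember -> abort (commits=0)
txb01: all yes -> commit (commits=1)

Answer: 1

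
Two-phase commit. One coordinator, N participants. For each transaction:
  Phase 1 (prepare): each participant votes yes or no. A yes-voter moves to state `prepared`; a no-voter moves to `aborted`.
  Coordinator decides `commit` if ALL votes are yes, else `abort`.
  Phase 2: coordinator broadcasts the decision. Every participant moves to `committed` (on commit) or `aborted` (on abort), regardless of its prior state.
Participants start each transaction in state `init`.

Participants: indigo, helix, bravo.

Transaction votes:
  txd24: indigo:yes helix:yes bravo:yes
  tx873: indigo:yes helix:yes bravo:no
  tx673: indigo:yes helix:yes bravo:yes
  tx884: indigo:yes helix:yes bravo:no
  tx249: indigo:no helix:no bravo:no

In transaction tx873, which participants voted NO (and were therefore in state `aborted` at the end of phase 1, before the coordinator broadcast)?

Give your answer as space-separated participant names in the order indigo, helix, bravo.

Txn tx873 phase 1: indigo yes -> prepared; helix yes -> prepared; bravo no -> aborted

Answer: bravo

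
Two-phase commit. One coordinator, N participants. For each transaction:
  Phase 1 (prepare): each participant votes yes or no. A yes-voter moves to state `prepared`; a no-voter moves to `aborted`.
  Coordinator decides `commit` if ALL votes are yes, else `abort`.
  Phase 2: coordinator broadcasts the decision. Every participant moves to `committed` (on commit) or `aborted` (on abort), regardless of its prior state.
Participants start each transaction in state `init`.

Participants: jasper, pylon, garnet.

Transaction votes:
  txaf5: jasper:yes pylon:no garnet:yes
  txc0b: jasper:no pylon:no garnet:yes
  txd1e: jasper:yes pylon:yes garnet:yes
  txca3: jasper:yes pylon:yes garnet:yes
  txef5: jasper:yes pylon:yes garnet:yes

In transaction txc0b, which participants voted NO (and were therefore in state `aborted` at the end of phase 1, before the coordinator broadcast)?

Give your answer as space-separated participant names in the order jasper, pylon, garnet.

Answer: jasper pylon

Derivation:
Txn txc0b phase 1: jasper no -> aborted; pylon no -> aborted; garnet yes -> prepared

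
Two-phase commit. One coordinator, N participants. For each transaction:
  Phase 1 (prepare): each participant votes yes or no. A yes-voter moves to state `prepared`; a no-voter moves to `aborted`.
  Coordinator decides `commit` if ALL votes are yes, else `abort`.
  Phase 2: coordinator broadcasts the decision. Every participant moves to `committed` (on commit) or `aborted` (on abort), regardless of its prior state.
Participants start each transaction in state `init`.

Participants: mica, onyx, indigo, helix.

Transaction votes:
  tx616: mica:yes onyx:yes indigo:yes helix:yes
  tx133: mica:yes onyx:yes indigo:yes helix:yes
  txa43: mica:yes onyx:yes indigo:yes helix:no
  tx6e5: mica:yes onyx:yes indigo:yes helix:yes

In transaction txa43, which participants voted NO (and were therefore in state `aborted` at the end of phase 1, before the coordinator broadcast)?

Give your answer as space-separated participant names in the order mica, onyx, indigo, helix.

Answer: helix

Derivation:
Txn txa43 phase 1: mica yes -> prepared; onyx yes -> prepared; indigo yes -> prepared; helix no -> aborted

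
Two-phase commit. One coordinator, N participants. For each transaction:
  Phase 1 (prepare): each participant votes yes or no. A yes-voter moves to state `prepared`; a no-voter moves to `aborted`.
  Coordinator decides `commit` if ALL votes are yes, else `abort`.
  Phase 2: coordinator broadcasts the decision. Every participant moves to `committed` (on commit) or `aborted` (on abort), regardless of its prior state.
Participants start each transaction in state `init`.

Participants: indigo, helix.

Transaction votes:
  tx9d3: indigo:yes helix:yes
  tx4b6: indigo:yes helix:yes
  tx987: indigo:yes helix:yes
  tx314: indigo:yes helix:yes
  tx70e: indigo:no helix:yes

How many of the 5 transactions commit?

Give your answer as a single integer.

tx9d3: all yes -> commit (commits=1)
tx4b6: all yes -> commit (commits=2)
tx987: all yes -> commit (commits=3)
tx314: all yes -> commit (commits=4)
tx70e: no from indigo -> abort (commits=4)

Answer: 4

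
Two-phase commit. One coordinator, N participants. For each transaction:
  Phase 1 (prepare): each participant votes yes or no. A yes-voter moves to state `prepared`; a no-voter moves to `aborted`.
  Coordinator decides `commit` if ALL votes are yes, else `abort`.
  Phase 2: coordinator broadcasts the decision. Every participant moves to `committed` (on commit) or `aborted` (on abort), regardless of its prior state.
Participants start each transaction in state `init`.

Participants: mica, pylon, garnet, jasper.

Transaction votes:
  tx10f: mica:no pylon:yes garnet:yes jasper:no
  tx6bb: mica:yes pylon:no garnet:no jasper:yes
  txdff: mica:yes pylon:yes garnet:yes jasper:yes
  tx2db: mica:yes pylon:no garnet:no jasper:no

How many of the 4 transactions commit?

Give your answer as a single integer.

Answer: 1

Derivation:
tx10f: no from mica, jasper -> abort (commits=0)
tx6bb: no from pylon, garnet -> abort (commits=0)
txdff: all yes -> commit (commits=1)
tx2db: no from pylon, garnet, jasper -> abort (commits=1)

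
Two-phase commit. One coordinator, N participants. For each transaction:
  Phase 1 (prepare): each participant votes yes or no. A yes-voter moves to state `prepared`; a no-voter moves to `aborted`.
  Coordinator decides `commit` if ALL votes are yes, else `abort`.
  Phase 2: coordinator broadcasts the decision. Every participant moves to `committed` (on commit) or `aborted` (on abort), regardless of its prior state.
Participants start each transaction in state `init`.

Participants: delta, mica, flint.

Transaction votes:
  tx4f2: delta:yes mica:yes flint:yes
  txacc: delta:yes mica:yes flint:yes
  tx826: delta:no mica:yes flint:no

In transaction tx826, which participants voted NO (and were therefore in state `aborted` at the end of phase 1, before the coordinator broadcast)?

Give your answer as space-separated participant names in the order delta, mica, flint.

Txn tx826 phase 1: delta no -> aborted; mica yes -> prepared; flint no -> aborted

Answer: delta flint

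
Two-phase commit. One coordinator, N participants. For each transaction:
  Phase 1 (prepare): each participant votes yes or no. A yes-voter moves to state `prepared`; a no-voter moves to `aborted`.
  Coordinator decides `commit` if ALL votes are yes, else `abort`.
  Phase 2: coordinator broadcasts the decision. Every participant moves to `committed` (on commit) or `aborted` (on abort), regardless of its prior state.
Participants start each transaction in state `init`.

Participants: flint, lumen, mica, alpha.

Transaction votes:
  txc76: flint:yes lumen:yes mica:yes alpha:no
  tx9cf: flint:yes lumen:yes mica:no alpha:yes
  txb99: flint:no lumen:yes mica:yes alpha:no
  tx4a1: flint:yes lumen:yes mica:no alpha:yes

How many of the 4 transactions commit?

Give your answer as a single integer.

txc76: no from alpha -> abort (commits=0)
tx9cf: no from mica -> abort (commits=0)
txb99: no from flint, alpha -> abort (commits=0)
tx4a1: no from mica -> abort (commits=0)

Answer: 0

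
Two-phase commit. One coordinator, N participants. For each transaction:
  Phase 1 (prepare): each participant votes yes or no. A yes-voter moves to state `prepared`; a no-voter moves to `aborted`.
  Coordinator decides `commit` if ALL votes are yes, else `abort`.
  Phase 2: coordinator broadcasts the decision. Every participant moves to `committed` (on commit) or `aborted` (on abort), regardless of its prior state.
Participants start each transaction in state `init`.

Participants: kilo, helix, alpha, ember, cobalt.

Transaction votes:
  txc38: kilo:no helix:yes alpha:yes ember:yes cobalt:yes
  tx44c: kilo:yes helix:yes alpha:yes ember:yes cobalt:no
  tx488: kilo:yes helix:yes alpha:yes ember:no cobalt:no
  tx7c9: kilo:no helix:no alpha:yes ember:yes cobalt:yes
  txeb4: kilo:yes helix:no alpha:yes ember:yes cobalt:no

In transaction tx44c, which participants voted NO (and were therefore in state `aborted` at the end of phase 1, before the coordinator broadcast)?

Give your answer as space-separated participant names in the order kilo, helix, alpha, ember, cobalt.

Answer: cobalt

Derivation:
Txn tx44c phase 1: kilo yes -> prepared; helix yes -> prepared; alpha yes -> prepared; ember yes -> prepared; cobalt no -> aborted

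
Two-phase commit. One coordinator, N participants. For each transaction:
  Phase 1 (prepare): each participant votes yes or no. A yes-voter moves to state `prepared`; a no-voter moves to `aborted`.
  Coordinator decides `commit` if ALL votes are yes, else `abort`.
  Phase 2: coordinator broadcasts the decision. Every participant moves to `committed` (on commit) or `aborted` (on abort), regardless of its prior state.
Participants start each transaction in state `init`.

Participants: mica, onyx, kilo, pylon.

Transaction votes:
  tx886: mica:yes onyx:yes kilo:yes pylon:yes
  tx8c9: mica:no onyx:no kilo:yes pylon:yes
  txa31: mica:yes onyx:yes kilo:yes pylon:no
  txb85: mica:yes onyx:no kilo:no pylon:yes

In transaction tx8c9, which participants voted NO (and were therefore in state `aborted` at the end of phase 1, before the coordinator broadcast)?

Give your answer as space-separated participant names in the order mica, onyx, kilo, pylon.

Answer: mica onyx

Derivation:
Txn tx8c9 phase 1: mica no -> aborted; onyx no -> aborted; kilo yes -> prepared; pylon yes -> prepared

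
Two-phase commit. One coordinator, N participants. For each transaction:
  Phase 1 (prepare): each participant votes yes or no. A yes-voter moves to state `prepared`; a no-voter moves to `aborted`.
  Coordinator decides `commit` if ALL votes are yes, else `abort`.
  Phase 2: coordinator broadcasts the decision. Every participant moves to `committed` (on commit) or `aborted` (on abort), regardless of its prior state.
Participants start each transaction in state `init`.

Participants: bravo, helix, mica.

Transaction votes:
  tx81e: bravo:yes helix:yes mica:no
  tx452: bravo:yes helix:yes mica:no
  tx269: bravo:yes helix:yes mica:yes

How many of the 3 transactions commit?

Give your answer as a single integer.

Answer: 1

Derivation:
tx81e: no from mica -> abort (commits=0)
tx452: no from mica -> abort (commits=0)
tx269: all yes -> commit (commits=1)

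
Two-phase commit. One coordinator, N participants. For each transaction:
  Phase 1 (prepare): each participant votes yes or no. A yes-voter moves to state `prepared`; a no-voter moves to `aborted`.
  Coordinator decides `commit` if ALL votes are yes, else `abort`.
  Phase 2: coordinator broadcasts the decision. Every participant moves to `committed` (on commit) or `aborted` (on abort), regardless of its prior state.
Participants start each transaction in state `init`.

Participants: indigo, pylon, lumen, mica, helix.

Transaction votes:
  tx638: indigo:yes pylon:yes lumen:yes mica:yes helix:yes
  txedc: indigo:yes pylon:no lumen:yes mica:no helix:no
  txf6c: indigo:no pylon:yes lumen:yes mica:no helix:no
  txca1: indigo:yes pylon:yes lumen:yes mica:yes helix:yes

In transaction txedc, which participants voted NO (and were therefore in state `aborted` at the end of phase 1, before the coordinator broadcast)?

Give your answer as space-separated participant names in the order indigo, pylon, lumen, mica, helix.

Txn txedc phase 1: indigo yes -> prepared; pylon no -> aborted; lumen yes -> prepared; mica no -> aborted; helix no -> aborted

Answer: pylon mica helix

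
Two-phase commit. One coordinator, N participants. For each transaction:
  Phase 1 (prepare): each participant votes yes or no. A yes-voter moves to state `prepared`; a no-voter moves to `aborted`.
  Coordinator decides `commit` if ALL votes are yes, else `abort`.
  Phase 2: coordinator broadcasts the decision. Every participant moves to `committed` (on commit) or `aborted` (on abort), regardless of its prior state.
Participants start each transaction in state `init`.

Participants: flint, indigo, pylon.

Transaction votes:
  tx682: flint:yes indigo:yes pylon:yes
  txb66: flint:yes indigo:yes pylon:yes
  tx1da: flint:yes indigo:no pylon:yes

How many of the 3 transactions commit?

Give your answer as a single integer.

Answer: 2

Derivation:
tx682: all yes -> commit (commits=1)
txb66: all yes -> commit (commits=2)
tx1da: no from indigo -> abort (commits=2)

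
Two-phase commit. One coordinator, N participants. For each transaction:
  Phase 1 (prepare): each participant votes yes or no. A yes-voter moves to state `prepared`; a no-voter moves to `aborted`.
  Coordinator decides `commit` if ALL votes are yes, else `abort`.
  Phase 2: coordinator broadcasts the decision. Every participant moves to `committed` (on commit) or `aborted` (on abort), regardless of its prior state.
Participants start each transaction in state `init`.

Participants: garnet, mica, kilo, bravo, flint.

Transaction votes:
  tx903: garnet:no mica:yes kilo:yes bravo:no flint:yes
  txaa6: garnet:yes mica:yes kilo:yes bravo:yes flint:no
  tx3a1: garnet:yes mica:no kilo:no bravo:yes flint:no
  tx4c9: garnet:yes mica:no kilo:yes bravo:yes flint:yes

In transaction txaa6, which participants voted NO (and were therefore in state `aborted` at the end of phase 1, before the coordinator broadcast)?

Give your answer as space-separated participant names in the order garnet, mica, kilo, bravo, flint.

Txn txaa6 phase 1: garnet yes -> prepared; mica yes -> prepared; kilo yes -> prepared; bravo yes -> prepared; flint no -> aborted

Answer: flint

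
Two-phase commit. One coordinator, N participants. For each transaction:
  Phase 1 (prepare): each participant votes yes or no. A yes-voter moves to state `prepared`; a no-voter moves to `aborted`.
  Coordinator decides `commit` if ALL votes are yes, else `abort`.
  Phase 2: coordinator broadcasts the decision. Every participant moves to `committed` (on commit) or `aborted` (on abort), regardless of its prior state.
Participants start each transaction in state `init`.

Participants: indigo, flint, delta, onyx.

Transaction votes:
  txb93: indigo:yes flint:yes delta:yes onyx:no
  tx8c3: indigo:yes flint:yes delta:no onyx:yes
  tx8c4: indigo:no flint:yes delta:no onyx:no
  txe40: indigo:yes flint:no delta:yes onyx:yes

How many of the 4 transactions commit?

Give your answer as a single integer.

txb93: no from onyx -> abort (commits=0)
tx8c3: no from delta -> abort (commits=0)
tx8c4: no from indigo, delta, onyx -> abort (commits=0)
txe40: no from flint -> abort (commits=0)

Answer: 0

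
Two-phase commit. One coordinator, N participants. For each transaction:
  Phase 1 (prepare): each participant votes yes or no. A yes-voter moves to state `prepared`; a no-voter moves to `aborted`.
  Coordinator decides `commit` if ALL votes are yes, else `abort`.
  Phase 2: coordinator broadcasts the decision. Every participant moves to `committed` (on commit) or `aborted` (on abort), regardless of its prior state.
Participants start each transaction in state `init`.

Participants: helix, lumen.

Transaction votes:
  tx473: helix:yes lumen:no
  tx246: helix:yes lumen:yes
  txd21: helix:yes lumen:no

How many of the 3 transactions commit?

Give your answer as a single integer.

tx473: no from lumen -> abort (commits=0)
tx246: all yes -> commit (commits=1)
txd21: no from lumen -> abort (commits=1)

Answer: 1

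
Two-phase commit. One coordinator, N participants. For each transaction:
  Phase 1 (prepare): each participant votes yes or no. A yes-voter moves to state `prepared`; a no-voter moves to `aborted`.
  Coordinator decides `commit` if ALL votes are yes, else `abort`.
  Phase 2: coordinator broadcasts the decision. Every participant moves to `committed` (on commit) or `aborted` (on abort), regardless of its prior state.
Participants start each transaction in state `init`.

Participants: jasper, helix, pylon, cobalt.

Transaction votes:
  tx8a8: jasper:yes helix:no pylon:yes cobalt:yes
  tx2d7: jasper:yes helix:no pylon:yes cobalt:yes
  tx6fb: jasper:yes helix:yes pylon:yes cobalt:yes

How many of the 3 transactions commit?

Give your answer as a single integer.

Answer: 1

Derivation:
tx8a8: no from helix -> abort (commits=0)
tx2d7: no from helix -> abort (commits=0)
tx6fb: all yes -> commit (commits=1)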